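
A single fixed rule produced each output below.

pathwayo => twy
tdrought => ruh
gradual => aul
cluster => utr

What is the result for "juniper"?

npr

Looking at the pairs, the operation is to delete the first 2 characters, then keep every other character starting from the first (positions 1st, 3rd, 5th, ...).
"juniper" → "niper" → "npr".
(Check on "pathwayo": → "thwayo" → "twy" ✓)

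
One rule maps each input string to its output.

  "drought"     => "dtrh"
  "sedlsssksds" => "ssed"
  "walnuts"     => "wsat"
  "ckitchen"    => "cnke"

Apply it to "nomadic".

The pattern: take characters alternately from the front and the back (1st, last, 2nd, 2nd-last, ...), then keep only the first 4 characters.
On "nomadic": the first step gives "ncoimda", and the second then gives "ncoi".

ncoi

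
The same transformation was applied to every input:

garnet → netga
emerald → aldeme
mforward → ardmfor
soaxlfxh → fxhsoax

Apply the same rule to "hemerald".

aldheme

The rule is to move the last 3 characters to the front (rotate right by 3), then delete the last character.
On "hemerald": the first step gives "aldhemer", and the second then gives "aldheme".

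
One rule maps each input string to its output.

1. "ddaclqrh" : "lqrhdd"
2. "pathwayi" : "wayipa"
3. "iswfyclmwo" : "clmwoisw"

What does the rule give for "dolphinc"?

hincdo

In each case the input is transformed by: swap the front and back halves of the string, then delete the last 2 characters.
For "dolphinc", step one produces "hincdolp"; step two turns that into "hincdo".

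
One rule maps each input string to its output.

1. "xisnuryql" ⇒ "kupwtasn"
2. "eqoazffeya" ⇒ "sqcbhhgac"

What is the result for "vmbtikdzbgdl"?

In each case the input is transformed by: delete the first character, then shift every letter 2 places forward in the alphabet (wrapping around).
"vmbtikdzbgdl" → "odvkmfbdifn".

odvkmfbdifn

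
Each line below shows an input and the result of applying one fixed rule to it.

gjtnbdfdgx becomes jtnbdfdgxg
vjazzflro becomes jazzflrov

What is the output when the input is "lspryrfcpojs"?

Looking at the pairs, the operation is to move the first character to the end.
Applying that to "lspryrfcpojs" gives "spryrfcpojsl".

spryrfcpojsl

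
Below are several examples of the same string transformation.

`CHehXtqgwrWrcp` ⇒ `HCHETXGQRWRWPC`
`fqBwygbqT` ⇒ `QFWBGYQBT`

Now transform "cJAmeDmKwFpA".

JCMADEKMFWAP

The transformation: swap each adjacent pair of characters (1↔2, 3↔4, ...), then convert every letter to uppercase.
Starting from "cJAmeDmKwFpA": after the first operation, "JcmADeKmFwAp"; after the second, "JCMADEKMFWAP".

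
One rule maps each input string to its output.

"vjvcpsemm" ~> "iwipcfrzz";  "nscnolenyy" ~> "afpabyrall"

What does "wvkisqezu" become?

jixvfdrmh

What's happening: shift every letter 13 places forward in the alphabet (wrapping around) — i.e. ROT13.
"wvkisqezu" → "jixvfdrmh".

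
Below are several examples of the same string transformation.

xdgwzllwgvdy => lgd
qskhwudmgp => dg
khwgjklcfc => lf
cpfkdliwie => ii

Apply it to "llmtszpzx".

The pattern: keep every other character starting from the first (positions 1st, 3rd, 5th, ...), then delete the first 3 characters.
Applying both steps to "llmtszpzx": "lmspx", then "px".

px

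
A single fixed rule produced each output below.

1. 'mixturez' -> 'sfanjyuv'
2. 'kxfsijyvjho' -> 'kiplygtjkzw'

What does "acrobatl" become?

bumbdspc

What's happening: move the last 3 characters to the front (rotate right by 3), then shift every letter 1 place forward in the alphabet (wrapping around).
"acrobatl" → "atlacrob" → "bumbdspc".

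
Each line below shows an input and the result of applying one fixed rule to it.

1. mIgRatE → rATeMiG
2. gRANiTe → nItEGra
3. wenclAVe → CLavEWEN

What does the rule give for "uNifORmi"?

In each case the input is transformed by: move the first 3 characters to the end (rotate left by 3), then flip the case of every letter.
For "uNifORmi", step one produces "fORmiuNi"; step two turns that into "ForMIUnI".
(Check on "wenclAVe": → "clAVewen" → "CLavEWEN" ✓)

ForMIUnI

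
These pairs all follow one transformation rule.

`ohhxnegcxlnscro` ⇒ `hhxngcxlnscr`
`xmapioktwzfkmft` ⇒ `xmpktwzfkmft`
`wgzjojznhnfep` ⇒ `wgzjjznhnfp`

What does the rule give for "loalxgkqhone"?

llxgkqhn

What's happening: remove every vowel.
"loalxgkqhone" → "llxgkqhn".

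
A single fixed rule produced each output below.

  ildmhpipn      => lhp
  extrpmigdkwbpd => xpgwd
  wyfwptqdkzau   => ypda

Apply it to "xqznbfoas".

The transformation: keep one character in every 3, starting at position 2 (positions 2nd, 5th, 8th, ...).
Doing the same to "xqznbfoas": "qba".

qba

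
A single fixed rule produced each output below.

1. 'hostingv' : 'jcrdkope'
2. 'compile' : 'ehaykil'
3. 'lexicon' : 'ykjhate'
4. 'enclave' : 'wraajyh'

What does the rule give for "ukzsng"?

ojcqgv

In each case the input is transformed by: move the last 3 characters to the front (rotate right by 3), then shift every letter 4 places backward in the alphabet (wrapping around).
Working it through for "ukzsng": intermediate "sngukz", final "ojcqgv".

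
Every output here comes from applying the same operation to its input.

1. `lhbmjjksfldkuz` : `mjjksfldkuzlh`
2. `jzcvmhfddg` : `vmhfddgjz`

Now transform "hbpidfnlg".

idfnlghb

Each output is the input with this applied: move the first 2 characters to the end (rotate left by 2), then delete the first character.
Starting from "hbpidfnlg": after the first operation, "pidfnlghb"; after the second, "idfnlghb".
(Check on "lhbmjjksfldkuz": → "bmjjksfldkuzlh" → "mjjksfldkuzlh" ✓)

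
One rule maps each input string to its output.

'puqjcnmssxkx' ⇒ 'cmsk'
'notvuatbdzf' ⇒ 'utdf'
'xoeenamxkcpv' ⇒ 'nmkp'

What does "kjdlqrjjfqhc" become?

In each case the input is transformed by: keep every other character starting from the first (positions 1st, 3rd, 5th, ...), then keep only the last 4 characters.
"kjdlqrjjfqhc" → "kdqjfh" → "qjfh".

qjfh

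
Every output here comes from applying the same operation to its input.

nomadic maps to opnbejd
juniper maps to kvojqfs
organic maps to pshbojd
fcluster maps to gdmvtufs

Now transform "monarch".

What's happening: shift every letter 1 place forward in the alphabet (wrapping around).
Applying that to "monarch" gives "npobsdi".

npobsdi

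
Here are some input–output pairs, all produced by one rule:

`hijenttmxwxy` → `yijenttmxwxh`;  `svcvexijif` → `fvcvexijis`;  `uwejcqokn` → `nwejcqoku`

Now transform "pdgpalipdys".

sdgpalipdyp

What's happening: swap the first and last characters.
For "pdgpalipdys" the result is "sdgpalipdyp".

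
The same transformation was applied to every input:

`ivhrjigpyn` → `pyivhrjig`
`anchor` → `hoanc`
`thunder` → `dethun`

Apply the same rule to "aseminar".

naasemi

In each case the input is transformed by: delete the last character, then move the last 2 characters to the front (rotate right by 2).
Applying both steps to "aseminar": "asemina", then "naasemi".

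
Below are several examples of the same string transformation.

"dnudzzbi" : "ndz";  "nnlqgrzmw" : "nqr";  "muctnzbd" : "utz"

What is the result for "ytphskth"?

thk

Rule — keep every other character starting from the second (positions 2nd, 4th, 6th, ...), then delete the last character.
So "ytphskth" becomes "thk".
(Check on "dnudzzbi": → "ndzi" → "ndz" ✓)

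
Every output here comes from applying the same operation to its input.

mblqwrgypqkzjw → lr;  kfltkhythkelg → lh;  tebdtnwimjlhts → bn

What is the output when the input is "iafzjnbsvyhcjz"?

fn

In each case the input is transformed by: keep one character in every 3, starting at position 3 (positions 3rd, 6th, 9th, ...), then delete the last 2 characters.
For "iafzjnbsvyhcjz", step one produces "fnvc"; step two turns that into "fn".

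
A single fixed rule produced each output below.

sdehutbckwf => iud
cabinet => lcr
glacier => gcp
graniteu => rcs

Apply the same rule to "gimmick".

gai

What's happening: shift every letter 2 places backward in the alphabet (wrapping around), then keep only the last 3 characters.
For "gimmick", step one produces "egkkgai"; step two turns that into "gai".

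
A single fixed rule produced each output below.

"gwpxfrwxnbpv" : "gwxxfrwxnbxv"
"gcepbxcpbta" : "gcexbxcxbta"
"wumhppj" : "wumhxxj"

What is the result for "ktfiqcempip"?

The transformation: replace every "p" with "x".
"ktfiqcempip" → "ktfiqcemxix".

ktfiqcemxix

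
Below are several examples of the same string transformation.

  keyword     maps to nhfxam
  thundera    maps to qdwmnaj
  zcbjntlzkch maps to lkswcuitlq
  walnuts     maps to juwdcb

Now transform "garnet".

jawnc

Looking at the pairs, the operation is to shift every letter 9 places forward in the alphabet (wrapping around), then delete the first character.
Applying both steps to "garnet": "pjawnc", then "jawnc".
(Check on "walnuts": → "fjuwdcb" → "juwdcb" ✓)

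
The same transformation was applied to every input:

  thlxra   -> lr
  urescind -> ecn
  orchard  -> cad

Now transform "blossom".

osm

In each case the input is transformed by: keep every other character starting from the first (positions 1st, 3rd, 5th, ...), then delete the first character.
Working it through for "blossom": intermediate "bosm", final "osm".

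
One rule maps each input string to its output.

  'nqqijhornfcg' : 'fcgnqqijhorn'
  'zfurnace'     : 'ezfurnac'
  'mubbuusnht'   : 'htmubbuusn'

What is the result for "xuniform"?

mxunifor

Rule — swap the front and back halves of the string, then move the first 3 characters to the end (rotate left by 3).
Working it through for "xuniform": intermediate "formxuni", final "mxunifor".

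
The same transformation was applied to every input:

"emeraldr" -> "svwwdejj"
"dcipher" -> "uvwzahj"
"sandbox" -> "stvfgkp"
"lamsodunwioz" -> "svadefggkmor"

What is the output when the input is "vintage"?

swyafln

Rule — sort the characters into alphabetical order, then shift every letter 8 places backward in the alphabet (wrapping around).
On "vintage": the first step gives "aegintv", and the second then gives "swyafln".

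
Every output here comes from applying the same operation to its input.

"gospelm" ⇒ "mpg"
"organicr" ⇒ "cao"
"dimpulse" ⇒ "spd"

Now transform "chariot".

trc

Rule — keep one character in every 3, starting at position 1 (positions 1st, 4th, 7th, ...), then reverse the string.
Working it through for "chariot": intermediate "crt", final "trc".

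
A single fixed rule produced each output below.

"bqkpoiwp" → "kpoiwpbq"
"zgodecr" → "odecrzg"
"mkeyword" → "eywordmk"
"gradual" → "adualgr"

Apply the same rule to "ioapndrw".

apndrwio

The transformation: move the first 2 characters to the end (rotate left by 2).
So "ioapndrw" becomes "apndrwio".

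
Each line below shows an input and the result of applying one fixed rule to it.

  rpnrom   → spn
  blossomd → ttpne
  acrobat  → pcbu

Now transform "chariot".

What's happening: delete the first 3 characters, then shift every letter 1 place forward in the alphabet (wrapping around).
On "chariot": the first step gives "riot", and the second then gives "sjpu".

sjpu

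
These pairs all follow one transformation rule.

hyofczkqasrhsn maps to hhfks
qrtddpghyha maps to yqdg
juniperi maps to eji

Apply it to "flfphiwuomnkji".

kfpwm

What's happening: move the last 3 characters to the front (rotate right by 3), then keep one character in every 3, starting at position 1 (positions 1st, 4th, 7th, ...).
"flfphiwuomnkji" → "kjiflfphiwuomn" → "kfpwm".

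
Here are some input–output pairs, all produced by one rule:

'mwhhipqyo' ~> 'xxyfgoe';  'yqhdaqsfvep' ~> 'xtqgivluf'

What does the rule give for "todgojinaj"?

twezydqz

What's happening: shift every letter 10 places backward in the alphabet (wrapping around), then delete the first 2 characters.
Applying both steps to "todgojinaj": "jetwezydqz", then "twezydqz".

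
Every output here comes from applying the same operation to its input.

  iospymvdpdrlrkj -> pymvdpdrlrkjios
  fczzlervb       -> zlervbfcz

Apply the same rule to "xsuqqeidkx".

qqeidkxxsu

The transformation: move the first 3 characters to the end (rotate left by 3).
On "xsuqqeidkx" that produces "qqeidkxxsu".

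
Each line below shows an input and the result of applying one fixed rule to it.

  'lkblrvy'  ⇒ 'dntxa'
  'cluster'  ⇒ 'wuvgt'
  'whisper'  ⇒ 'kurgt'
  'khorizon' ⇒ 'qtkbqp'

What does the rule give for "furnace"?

tpceg

The rule is to shift every letter 2 places forward in the alphabet (wrapping around), then delete the first 2 characters.
Starting from "furnace": after the first operation, "hwtpceg"; after the second, "tpceg".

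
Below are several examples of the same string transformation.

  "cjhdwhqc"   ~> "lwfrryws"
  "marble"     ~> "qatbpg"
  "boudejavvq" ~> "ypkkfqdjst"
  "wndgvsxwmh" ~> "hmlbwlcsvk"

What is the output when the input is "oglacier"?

rxtgdvap

The pattern: swap the front and back halves of the string, then shift every letter 11 places backward in the alphabet (wrapping around).
Working it through for "oglacier": intermediate "cierogla", final "rxtgdvap".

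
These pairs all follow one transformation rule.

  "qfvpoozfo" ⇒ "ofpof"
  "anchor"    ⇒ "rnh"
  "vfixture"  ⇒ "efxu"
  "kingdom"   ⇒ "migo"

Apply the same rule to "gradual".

In each case the input is transformed by: move the last character to the front, then keep every other character starting from the first (positions 1st, 3rd, 5th, ...).
"gradual" → "lrda".

lrda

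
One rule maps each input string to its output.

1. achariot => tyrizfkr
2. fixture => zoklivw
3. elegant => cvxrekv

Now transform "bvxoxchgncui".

Each output is the input with this applied: shift every letter 9 places backward in the alphabet (wrapping around), then move the first character to the end.
On "bvxoxchgncui": the first step gives "smofotyxetlz", and the second then gives "mofotyxetlzs".

mofotyxetlzs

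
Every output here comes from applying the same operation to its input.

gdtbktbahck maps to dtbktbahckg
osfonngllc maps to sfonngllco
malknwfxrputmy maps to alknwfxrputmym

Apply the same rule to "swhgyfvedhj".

whgyfvedhjs

The transformation: move the first character to the end.
Doing the same to "swhgyfvedhj": "whgyfvedhjs".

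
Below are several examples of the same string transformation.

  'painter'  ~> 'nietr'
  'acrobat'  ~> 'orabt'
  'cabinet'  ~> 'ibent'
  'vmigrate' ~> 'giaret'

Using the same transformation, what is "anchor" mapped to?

hcro

The transformation: swap each adjacent pair of characters (1↔2, 3↔4, ...), then delete the first 2 characters.
Applying that to "anchor" gives "hcro".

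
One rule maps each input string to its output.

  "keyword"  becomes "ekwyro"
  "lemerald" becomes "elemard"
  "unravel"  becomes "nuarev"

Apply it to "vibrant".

The transformation: swap each adjacent pair of characters (1↔2, 3↔4, ...), then delete the last character.
Working it through for "vibrant": intermediate "ivrbnat", final "ivrbna".

ivrbna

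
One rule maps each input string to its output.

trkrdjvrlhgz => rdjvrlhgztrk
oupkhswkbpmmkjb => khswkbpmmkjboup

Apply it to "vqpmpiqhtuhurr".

mpiqhtuhurrvqp

The rule is to move the first 3 characters to the end (rotate left by 3).
"vqpmpiqhtuhurr" → "mpiqhtuhurrvqp".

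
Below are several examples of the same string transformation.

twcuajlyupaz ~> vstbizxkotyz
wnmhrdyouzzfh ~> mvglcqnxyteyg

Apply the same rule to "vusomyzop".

The transformation: shift every letter 1 place backward in the alphabet (wrapping around), then swap each adjacent pair of characters (1↔2, 3↔4, ...).
Working it through for "vusomyzop": intermediate "utrnlxyno", final "tunrxlnyo".

tunrxlnyo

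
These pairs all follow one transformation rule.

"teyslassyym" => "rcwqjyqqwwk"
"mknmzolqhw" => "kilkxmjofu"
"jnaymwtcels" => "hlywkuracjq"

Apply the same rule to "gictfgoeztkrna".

egardemcxriply

Rule — shift every letter 2 places backward in the alphabet (wrapping around).
On "gictfgoeztkrna" that produces "egardemcxriply".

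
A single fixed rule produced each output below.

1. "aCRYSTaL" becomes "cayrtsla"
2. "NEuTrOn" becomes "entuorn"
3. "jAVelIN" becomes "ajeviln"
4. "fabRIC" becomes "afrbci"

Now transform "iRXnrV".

Rule — swap each adjacent pair of characters (1↔2, 3↔4, ...), then convert every letter to lowercase.
Applying both steps to "iRXnrV": "RinXVr", then "rinxvr".

rinxvr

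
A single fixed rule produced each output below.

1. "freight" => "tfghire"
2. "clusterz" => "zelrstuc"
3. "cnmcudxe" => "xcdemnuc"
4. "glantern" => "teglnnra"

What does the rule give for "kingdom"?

ogikmnd

Each output is the input with this applied: sort the characters into alphabetical order, then swap the first and last characters.
Applying both steps to "kingdom": "dgikmno", then "ogikmnd".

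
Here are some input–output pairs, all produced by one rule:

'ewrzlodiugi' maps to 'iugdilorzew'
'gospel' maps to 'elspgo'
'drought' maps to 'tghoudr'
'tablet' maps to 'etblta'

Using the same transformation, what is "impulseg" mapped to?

Looking at the pairs, the operation is to swap each adjacent pair of characters (1↔2, 3↔4, ...), then reverse the string.
Applying both steps to "impulseg": "miupslge", then "eglspuim".
(Check on "tablet": → "atlbte" → "etblta" ✓)

eglspuim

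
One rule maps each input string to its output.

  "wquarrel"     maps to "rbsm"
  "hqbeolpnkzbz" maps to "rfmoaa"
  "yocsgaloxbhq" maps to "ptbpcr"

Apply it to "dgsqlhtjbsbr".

The pattern: keep every other character starting from the second (positions 2nd, 4th, 6th, ...), then shift every letter 1 place forward in the alphabet (wrapping around).
Starting from "dgsqlhtjbsbr": after the first operation, "gqhjsr"; after the second, "hrikts".

hrikts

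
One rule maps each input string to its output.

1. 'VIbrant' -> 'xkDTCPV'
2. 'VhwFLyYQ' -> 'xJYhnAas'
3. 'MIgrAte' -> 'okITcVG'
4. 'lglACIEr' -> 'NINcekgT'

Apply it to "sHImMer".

UjkOoGT

The rule is to shift every letter 2 places forward in the alphabet (wrapping around), then flip the case of every letter.
Doing the same to "sHImMer": "UjkOoGT".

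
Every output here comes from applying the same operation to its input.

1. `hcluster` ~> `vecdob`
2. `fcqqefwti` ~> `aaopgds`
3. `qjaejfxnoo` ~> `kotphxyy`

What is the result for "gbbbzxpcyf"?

What's happening: delete the first 2 characters, then shift every letter 10 places forward in the alphabet (wrapping around).
Starting from "gbbbzxpcyf": after the first operation, "bbzxpcyf"; after the second, "lljhzmip".

lljhzmip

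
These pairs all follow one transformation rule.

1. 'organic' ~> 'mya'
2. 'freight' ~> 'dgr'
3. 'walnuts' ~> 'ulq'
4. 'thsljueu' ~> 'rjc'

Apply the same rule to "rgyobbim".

Looking at the pairs, the operation is to shift every letter 2 places backward in the alphabet (wrapping around), then keep one character in every 3, starting at position 1 (positions 1st, 4th, 7th, ...).
Starting from "rgyobbim": after the first operation, "pewmzzgk"; after the second, "pmg".

pmg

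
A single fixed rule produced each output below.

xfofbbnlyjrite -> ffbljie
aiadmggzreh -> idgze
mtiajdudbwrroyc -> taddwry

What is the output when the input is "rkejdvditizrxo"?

Rule — keep every other character starting from the second (positions 2nd, 4th, 6th, ...).
Applying that to "rkejdvditizrxo" gives "kjviiro".

kjviiro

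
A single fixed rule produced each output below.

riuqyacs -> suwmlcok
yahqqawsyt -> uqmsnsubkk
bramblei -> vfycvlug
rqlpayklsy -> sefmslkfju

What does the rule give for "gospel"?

The rule is to swap the front and back halves of the string, then shift every letter 6 places backward in the alphabet (wrapping around).
"gospel" → "jyfaim".
(Check on "riuqyacs": → "yacsriuq" → "suwmlcok" ✓)

jyfaim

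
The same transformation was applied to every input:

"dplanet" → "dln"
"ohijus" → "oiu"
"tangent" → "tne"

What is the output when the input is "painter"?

The transformation: swap each adjacent pair of characters (1↔2, 3↔4, ...), then keep every other character starting from the second (positions 2nd, 4th, 6th, ...).
For "painter", step one produces "apnietr"; step two turns that into "pit".

pit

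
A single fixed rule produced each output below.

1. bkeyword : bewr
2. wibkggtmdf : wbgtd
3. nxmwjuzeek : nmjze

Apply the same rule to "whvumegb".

Rule — keep every other character starting from the first (positions 1st, 3rd, 5th, ...).
Doing the same to "whvumegb": "wvmg".

wvmg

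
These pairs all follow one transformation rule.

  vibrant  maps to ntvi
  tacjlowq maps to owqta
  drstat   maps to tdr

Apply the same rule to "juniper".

In each case the input is transformed by: move the first 2 characters to the end (rotate left by 2), then delete the first 3 characters.
For "juniper", step one produces "niperju"; step two turns that into "erju".
(Check on "tacjlowq": → "cjlowqta" → "owqta" ✓)

erju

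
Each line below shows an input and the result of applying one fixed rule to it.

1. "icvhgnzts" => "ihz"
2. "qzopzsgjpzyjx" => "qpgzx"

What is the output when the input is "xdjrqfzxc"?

xrz

Rule — keep one character in every 3, starting at position 1 (positions 1st, 4th, 7th, ...).
"xdjrqfzxc" → "xrz".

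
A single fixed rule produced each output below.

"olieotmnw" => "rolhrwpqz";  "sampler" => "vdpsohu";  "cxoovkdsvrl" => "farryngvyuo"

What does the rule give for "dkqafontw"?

The transformation: shift every letter 3 places forward in the alphabet (wrapping around).
So "dkqafontw" becomes "gntdirqwz".

gntdirqwz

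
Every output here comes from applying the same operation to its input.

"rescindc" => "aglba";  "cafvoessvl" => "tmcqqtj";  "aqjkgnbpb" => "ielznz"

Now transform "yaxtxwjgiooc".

The pattern: delete the first 3 characters, then shift every letter 2 places backward in the alphabet (wrapping around).
Working it through for "yaxtxwjgiooc": intermediate "txwjgiooc", final "rvuhegmma".

rvuhegmma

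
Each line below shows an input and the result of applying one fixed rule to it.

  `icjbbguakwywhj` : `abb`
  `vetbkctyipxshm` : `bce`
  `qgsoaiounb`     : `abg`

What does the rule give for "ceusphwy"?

ceh

The pattern: sort the characters into alphabetical order, then keep only the first 3 characters.
Applying that to "ceusphwy" gives "ceh".
(Check on "vetbkctyipxshm": → "bcehikmpsttvxy" → "bce" ✓)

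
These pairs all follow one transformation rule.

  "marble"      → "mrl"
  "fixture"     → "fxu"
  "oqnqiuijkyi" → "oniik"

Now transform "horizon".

Looking at the pairs, the operation is to swap each adjacent pair of characters (1↔2, 3↔4, ...), then keep every other character starting from the second (positions 2nd, 4th, 6th, ...).
Starting from "horizon": after the first operation, "ohirozn"; after the second, "hrz".

hrz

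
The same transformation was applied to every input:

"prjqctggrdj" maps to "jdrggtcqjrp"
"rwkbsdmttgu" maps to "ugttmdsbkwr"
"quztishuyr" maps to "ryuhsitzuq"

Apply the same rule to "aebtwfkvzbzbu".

In each case the input is transformed by: reverse the string.
So "aebtwfkvzbzbu" becomes "ubzbzvkfwtbea".

ubzbzvkfwtbea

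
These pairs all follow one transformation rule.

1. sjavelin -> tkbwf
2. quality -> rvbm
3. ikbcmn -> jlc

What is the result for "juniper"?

kvoj

In each case the input is transformed by: delete the last 3 characters, then shift every letter 1 place forward in the alphabet (wrapping around).
For "juniper", step one produces "juni"; step two turns that into "kvoj".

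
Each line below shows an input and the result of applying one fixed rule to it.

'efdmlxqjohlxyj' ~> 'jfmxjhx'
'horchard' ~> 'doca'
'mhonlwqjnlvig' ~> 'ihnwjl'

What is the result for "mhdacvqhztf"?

thavh

The pattern: keep every other character starting from the second (positions 2nd, 4th, 6th, ...), then move the last character to the front.
"mhdacvqhztf" → "havht" → "thavh".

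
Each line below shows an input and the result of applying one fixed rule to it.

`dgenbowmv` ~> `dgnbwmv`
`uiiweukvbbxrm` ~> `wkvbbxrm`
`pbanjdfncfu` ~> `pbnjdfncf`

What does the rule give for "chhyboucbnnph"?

Each output is the input with this applied: remove every vowel.
Doing the same to "chhyboucbnnph": "chhybcbnnph".

chhybcbnnph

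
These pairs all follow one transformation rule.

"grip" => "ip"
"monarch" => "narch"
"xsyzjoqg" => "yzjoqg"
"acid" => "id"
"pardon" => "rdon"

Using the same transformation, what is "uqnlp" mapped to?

nlp

The pattern: delete the first 2 characters.
For "uqnlp" the result is "nlp".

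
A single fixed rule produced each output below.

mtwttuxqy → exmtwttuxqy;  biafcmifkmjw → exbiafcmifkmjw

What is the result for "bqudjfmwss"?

exbqudjfmwss

Each output is the input with this applied: prepend "ex".
On "bqudjfmwss" that produces "exbqudjfmwss".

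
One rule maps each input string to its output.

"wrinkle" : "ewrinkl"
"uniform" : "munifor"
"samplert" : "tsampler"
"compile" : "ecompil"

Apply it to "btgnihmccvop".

Each output is the input with this applied: move the last character to the front.
Doing the same to "btgnihmccvop": "pbtgnihmccvo".

pbtgnihmccvo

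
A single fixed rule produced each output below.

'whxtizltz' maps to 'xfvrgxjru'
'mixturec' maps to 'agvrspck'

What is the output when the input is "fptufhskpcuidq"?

The pattern: shift every letter 2 places backward in the alphabet (wrapping around), then swap the first and last characters.
Starting from "fptufhskpcuidq": after the first operation, "dnrsdfqinasgbo"; after the second, "onrsdfqinasgbd".

onrsdfqinasgbd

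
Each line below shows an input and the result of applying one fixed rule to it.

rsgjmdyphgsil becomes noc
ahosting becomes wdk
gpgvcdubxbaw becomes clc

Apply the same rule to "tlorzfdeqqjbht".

The transformation: shift every letter 4 places backward in the alphabet (wrapping around), then keep only the first 3 characters.
Applying both steps to "tlorzfdeqqjbht": "phknvbzammfxdp", then "phk".

phk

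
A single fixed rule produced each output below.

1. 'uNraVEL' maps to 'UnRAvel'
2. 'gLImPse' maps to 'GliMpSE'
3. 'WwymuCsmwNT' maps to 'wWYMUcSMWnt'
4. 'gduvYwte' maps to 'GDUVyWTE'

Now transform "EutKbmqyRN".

The pattern: flip the case of every letter.
On "EutKbmqyRN" that produces "eUTkBMQYrn".

eUTkBMQYrn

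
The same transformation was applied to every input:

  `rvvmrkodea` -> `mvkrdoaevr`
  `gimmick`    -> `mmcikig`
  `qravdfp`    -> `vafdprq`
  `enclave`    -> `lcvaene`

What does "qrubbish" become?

buibhsrq

Each output is the input with this applied: swap each adjacent pair of characters (1↔2, 3↔4, ...), then move the first 2 characters to the end (rotate left by 2).
On "qrubbish": the first step gives "rqbuibhs", and the second then gives "buibhsrq".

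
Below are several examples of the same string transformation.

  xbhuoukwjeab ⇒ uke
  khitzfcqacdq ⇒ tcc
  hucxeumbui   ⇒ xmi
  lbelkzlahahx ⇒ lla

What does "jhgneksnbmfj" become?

The transformation: delete the first 3 characters, then keep one character in every 3, starting at position 1 (positions 1st, 4th, 7th, ...).
"jhgneksnbmfj" → "neksnbmfj" → "nsm".

nsm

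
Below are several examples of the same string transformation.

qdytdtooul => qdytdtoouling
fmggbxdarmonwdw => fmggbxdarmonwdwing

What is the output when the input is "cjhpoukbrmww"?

cjhpoukbrmwwing

The pattern: append "ing".
On "cjhpoukbrmww" that produces "cjhpoukbrmwwing".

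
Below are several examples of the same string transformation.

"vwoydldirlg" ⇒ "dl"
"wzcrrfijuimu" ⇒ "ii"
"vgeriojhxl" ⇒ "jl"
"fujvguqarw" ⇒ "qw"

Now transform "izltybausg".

The pattern: keep one character in every 3, starting at position 1 (positions 1st, 4th, 7th, ...), then delete the first 2 characters.
Applying that to "izltybausg" gives "ag".

ag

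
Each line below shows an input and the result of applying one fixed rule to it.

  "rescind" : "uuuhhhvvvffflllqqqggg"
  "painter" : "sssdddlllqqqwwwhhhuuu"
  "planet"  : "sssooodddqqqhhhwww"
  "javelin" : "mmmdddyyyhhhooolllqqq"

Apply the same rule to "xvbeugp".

The transformation: shift every letter 3 places forward in the alphabet (wrapping around), then repeat every character 3 times.
Working it through for "xvbeugp": intermediate "ayehxjs", final "aaayyyeeehhhxxxjjjsss".

aaayyyeeehhhxxxjjjsss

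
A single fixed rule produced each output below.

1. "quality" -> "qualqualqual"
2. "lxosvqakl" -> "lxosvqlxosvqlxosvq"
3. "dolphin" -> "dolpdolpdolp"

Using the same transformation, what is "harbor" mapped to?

The transformation: delete the last 3 characters, then write the whole string 3 times in a row.
Starting from "harbor": after the first operation, "har"; after the second, "harharhar".

harharhar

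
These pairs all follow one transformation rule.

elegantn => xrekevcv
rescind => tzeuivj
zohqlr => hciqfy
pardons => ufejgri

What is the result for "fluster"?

jkviwcl

The transformation: move the first 3 characters to the end (rotate left by 3), then shift every letter 9 places backward in the alphabet (wrapping around).
Starting from "fluster": after the first operation, "sterflu"; after the second, "jkviwcl".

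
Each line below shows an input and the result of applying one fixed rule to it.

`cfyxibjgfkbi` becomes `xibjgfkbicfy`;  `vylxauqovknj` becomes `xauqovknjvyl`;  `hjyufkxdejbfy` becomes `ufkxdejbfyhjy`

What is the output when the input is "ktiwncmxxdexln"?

Looking at the pairs, the operation is to move the first 3 characters to the end (rotate left by 3).
Applying that to "ktiwncmxxdexln" gives "wncmxxdexlnkti".

wncmxxdexlnkti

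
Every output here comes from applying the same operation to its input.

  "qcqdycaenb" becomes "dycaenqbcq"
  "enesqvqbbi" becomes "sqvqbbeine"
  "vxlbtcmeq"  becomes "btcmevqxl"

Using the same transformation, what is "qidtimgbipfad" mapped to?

Looking at the pairs, the operation is to swap the first and last characters, then move the first 3 characters to the end (rotate left by 3).
Working it through for "qidtimgbipfad": intermediate "didtimgbipfaq", final "timgbipfaqdid".
(Check on "vxlbtcmeq": → "qxlbtcmev" → "btcmevqxl" ✓)

timgbipfaqdid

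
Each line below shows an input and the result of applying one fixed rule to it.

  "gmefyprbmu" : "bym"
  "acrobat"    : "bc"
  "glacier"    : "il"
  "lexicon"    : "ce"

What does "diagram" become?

In each case the input is transformed by: reverse the string, then keep one character in every 3, starting at position 3 (positions 3rd, 6th, 9th, ...).
For "diagram", step one produces "margaid"; step two turns that into "ri".

ri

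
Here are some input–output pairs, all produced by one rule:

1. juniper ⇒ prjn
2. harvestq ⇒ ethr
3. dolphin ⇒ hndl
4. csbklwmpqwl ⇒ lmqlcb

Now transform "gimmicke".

ikgm

The rule is to keep every other character starting from the first (positions 1st, 3rd, 5th, ...), then move the first 2 characters to the end (rotate left by 2).
"gimmicke" → "gmik" → "ikgm".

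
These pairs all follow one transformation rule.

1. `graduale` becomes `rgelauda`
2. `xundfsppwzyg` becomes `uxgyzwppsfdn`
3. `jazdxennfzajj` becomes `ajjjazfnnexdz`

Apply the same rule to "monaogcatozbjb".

The transformation: reverse the string, then move the last 2 characters to the front (rotate right by 2).
For "monaogcatozbjb" the result is "ombjbzotacgoan".
(Check on "xundfsppwzyg": → "gyzwppsfdnux" → "uxgyzwppsfdn" ✓)

ombjbzotacgoan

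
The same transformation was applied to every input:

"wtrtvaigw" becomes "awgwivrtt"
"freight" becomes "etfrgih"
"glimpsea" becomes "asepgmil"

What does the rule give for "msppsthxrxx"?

Looking at the pairs, the operation is to sort the characters into alphabetical order, then take characters alternately from the front and the back (1st, last, 2nd, 2nd-last, ...).
Working it through for "msppsthxrxx": intermediate "hmpprsstxxx", final "hxmxpxptrss".

hxmxpxptrss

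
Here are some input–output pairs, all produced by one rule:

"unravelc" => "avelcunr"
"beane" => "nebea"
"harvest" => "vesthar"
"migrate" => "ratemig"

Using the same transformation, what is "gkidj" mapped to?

djgki

In each case the input is transformed by: move the first 3 characters to the end (rotate left by 3).
"gkidj" → "djgki".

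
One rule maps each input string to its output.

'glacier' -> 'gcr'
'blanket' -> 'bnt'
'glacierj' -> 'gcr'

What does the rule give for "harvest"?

hvt

The rule is to keep one character in every 3, starting at position 1 (positions 1st, 4th, 7th, ...).
"harvest" → "hvt".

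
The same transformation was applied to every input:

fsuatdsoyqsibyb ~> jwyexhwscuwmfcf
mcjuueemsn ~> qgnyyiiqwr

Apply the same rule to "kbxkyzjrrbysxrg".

Rule — shift every letter 4 places forward in the alphabet (wrapping around).
Doing the same to "kbxkyzjrrbysxrg": "ofbocdnvvfcwbvk".

ofbocdnvvfcwbvk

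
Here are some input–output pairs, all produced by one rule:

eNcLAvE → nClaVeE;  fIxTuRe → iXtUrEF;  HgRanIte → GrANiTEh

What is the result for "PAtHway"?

What's happening: move the first character to the end, then flip the case of every letter.
For "PAtHway", step one produces "AtHwayP"; step two turns that into "aThWAYp".

aThWAYp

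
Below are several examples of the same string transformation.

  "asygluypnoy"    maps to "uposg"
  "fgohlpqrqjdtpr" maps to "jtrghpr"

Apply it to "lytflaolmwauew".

In each case the input is transformed by: keep every other character starting from the second (positions 2nd, 4th, 6th, ...), then move the last 3 characters to the front (rotate right by 3).
Starting from "lytflaolmwauew": after the first operation, "yfalwuw"; after the second, "wuwyfal".

wuwyfal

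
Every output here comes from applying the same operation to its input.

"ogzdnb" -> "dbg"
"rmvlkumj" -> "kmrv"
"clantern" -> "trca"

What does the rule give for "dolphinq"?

hndl

Each output is the input with this applied: swap the front and back halves of the string, then keep every other character starting from the first (positions 1st, 3rd, 5th, ...).
"dolphinq" → "hinqdolp" → "hndl".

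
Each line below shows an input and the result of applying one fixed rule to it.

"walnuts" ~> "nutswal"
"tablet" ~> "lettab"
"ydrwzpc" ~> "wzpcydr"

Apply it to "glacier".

What's happening: move the first 3 characters to the end (rotate left by 3).
So "glacier" becomes "ciergla".

ciergla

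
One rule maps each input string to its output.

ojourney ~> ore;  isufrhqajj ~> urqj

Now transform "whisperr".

The transformation: delete the first character, then keep every other character starting from the second (positions 2nd, 4th, 6th, ...).
For "whisperr", step one produces "hisperr"; step two turns that into "ipr".

ipr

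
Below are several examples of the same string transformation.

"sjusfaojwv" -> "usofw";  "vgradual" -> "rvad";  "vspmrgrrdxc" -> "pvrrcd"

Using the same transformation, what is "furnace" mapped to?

In each case the input is transformed by: keep every other character starting from the first (positions 1st, 3rd, 5th, ...), then swap each adjacent pair of characters (1↔2, 3↔4, ...).
Applying both steps to "furnace": "frae", then "rfea".

rfea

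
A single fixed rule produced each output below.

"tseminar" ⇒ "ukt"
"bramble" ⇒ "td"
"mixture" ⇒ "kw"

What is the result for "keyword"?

gq

Each output is the input with this applied: shift every letter 2 places forward in the alphabet (wrapping around), then keep one character in every 3, starting at position 2 (positions 2nd, 5th, 8th, ...).
"keyword" → "mgayqtf" → "gq".
(Check on "bramble": → "dtcodng" → "td" ✓)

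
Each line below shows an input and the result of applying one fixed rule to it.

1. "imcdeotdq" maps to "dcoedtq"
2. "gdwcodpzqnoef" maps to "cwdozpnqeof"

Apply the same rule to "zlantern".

The pattern: swap each adjacent pair of characters (1↔2, 3↔4, ...), then delete the first 2 characters.
Working it through for "zlantern": intermediate "lznaetnr", final "naetnr".

naetnr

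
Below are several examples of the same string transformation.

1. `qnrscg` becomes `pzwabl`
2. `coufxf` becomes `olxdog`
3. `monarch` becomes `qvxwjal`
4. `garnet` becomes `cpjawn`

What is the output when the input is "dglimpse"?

The rule is to move the last character to the front, then shift every letter 9 places forward in the alphabet (wrapping around).
Starting from "dglimpse": after the first operation, "edglimps"; after the second, "nmpurvyb".

nmpurvyb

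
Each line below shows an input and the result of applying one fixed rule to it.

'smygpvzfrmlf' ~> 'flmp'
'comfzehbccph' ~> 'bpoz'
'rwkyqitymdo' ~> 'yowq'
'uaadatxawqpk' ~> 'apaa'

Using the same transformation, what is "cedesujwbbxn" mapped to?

wxes

The rule is to keep one character in every 3, starting at position 2 (positions 2nd, 5th, 8th, ...), then move the first 2 characters to the end (rotate left by 2).
Applying both steps to "cedesujwbbxn": "eswx", then "wxes".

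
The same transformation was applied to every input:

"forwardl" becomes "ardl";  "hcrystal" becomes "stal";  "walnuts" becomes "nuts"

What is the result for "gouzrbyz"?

rbyz

Looking at the pairs, the operation is to keep only the last 4 characters.
So "gouzrbyz" becomes "rbyz".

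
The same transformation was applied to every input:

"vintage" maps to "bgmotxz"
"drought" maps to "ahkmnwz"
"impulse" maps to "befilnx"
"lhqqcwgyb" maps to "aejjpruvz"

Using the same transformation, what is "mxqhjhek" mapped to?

aacdfjqx

Looking at the pairs, the operation is to shift every letter 7 places backward in the alphabet (wrapping around), then sort the characters into alphabetical order.
"mxqhjhek" → "fqjacaxd" → "aacdfjqx".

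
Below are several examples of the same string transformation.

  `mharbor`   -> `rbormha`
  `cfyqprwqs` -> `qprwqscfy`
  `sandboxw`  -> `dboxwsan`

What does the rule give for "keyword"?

wordkey

In each case the input is transformed by: move the first 3 characters to the end (rotate left by 3).
Doing the same to "keyword": "wordkey".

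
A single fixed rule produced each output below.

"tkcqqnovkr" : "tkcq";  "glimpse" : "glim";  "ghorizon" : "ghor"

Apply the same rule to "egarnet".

egar

Each output is the input with this applied: keep only the first 4 characters.
So "egarnet" becomes "egar".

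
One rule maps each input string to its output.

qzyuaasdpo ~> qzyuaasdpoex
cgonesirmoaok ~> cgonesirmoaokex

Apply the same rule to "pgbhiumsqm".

pgbhiumsqmex

Each output is the input with this applied: append "ex".
"pgbhiumsqm" → "pgbhiumsqmex".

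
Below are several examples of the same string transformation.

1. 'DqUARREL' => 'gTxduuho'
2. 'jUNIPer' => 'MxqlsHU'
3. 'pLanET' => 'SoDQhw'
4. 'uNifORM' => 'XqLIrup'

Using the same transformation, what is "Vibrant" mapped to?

Looking at the pairs, the operation is to shift every letter 3 places forward in the alphabet (wrapping around), then flip the case of every letter.
For "Vibrant", step one produces "Yleudqw"; step two turns that into "yLEUDQW".

yLEUDQW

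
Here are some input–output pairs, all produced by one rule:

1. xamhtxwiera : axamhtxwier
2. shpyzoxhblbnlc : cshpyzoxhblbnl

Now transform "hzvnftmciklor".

rhzvnftmciklo

The rule is to move the last character to the front.
Doing the same to "hzvnftmciklor": "rhzvnftmciklo".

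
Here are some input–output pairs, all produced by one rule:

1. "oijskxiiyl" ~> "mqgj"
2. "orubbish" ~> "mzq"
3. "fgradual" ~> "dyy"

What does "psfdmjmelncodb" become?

nbklb

The pattern: shift every letter 2 places backward in the alphabet (wrapping around), then keep one character in every 3, starting at position 1 (positions 1st, 4th, 7th, ...).
"psfdmjmelncodb" → "nqdbkhkcjlambz" → "nbklb".
(Check on "fgradual": → "depybsyj" → "dyy" ✓)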